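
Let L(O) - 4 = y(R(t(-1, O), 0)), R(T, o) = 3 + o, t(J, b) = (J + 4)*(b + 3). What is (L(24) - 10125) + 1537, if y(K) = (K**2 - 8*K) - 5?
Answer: -8604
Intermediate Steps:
t(J, b) = (3 + b)*(4 + J) (t(J, b) = (4 + J)*(3 + b) = (3 + b)*(4 + J))
y(K) = -5 + K**2 - 8*K
L(O) = -16 (L(O) = 4 + (-5 + (3 + 0)**2 - 8*(3 + 0)) = 4 + (-5 + 3**2 - 8*3) = 4 + (-5 + 9 - 24) = 4 - 20 = -16)
(L(24) - 10125) + 1537 = (-16 - 10125) + 1537 = -10141 + 1537 = -8604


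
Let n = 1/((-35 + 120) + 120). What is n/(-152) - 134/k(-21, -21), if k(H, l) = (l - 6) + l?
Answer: 130481/46740 ≈ 2.7916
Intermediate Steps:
k(H, l) = -6 + 2*l (k(H, l) = (-6 + l) + l = -6 + 2*l)
n = 1/205 (n = 1/(85 + 120) = 1/205 ≈ 0.0048781)
n/(-152) - 134/k(-21, -21) = (1/205)/(-152) - 134/(-6 + 2*(-21)) = (1/205)*(-1/152) - 134/(-6 - 42) = -1/31160 - 134/(-48) = -1/31160 - 134*(-1/48) = -1/31160 + 67/24 = 130481/46740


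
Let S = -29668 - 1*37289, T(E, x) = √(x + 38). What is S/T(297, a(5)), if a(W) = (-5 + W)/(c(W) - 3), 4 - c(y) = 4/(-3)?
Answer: -66957*√38/38 ≈ -10862.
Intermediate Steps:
c(y) = 16/3 (c(y) = 4 - 4/(-3) = 4 - 4*(-1)/3 = 4 - 1*(-4/3) = 4 + 4/3 = 16/3)
a(W) = -15/7 + 3*W/7 (a(W) = (-5 + W)/(16/3 - 3) = (-5 + W)/(7/3) = (-5 + W)*(3/7) = -15/7 + 3*W/7)
T(E, x) = √(38 + x)
S = -66957 (S = -29668 - 37289 = -66957)
S/T(297, a(5)) = -66957/√(38 + (-15/7 + (3/7)*5)) = -66957/√(38 + (-15/7 + 15/7)) = -66957/√(38 + 0) = -66957*√38/38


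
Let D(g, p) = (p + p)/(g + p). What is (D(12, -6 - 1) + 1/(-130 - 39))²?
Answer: 5621641/714025 ≈ 7.8732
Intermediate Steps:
D(g, p) = 2*p/(g + p) (D(g, p) = (2*p)/(g + p) = 2*p/(g + p))
(D(12, -6 - 1) + 1/(-130 - 39))² = (2*(-6 - 1)/(12 + (-6 - 1)) + 1/(-130 - 39))² = (2*(-7)/(12 - 7) + 1/(-169))² = (2*(-7)/5 - 1/169)² = (2*(-7)*(⅕) - 1/169)² = (-14/5 - 1/169)² = (-2371/845)² = 5621641/714025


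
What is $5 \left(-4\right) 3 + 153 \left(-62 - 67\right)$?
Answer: $-19797$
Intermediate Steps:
$5 \left(-4\right) 3 + 153 \left(-62 - 67\right) = \left(-20\right) 3 + 153 \left(-62 - 67\right) = -60 + 153 \left(-129\right) = -60 - 19737 = -19797$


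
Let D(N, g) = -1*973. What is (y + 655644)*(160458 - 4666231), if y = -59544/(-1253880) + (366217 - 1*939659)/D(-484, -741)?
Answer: -50103026377098277613/16944795 ≈ -2.9568e+12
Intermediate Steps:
D(N, g) = -973
y = 9987297101/16944795 (y = -59544/(-1253880) + (366217 - 1*939659)/(-973) = -59544*(-1/1253880) + (366217 - 939659)*(-1/973) = 827/17415 - 573442*(-1/973) = 827/17415 + 573442/973 = 9987297101/16944795 ≈ 589.40)
(y + 655644)*(160458 - 4666231) = (9987297101/16944795 + 655644)*(160458 - 4666231) = (11119740470081/16944795)*(-4505773) = -50103026377098277613/16944795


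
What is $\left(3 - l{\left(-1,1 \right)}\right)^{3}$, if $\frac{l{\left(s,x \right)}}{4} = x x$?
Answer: $-1$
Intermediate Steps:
$l{\left(s,x \right)} = 4 x^{2}$ ($l{\left(s,x \right)} = 4 x x = 4 x^{2}$)
$\left(3 - l{\left(-1,1 \right)}\right)^{3} = \left(3 - 4 \cdot 1^{2}\right)^{3} = \left(3 - 4 \cdot 1\right)^{3} = \left(3 - 4\right)^{3} = \left(-1\right)^{3} = -1$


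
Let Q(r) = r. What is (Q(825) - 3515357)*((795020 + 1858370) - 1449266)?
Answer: -4231932329968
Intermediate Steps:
(Q(825) - 3515357)*((795020 + 1858370) - 1449266) = (825 - 3515357)*((795020 + 1858370) - 1449266) = -3514532*(2653390 - 1449266) = -3514532*1204124 = -4231932329968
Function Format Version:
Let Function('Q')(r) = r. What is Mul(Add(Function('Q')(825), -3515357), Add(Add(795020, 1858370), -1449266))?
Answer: -4231932329968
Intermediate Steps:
Mul(Add(Function('Q')(825), -3515357), Add(Add(795020, 1858370), -1449266)) = Mul(Add(825, -3515357), Add(Add(795020, 1858370), -1449266)) = Mul(-3514532, Add(2653390, -1449266)) = Mul(-3514532, 1204124) = -4231932329968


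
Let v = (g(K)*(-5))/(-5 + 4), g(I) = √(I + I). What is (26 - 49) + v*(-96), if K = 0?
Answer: -23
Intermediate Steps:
g(I) = √2*√I (g(I) = √(2*I) = √2*√I)
v = 0 (v = ((√2*√0)*(-5))/(-5 + 4) = ((√2*0)*(-5))/(-1) = (0*(-5))*(-1) = 0*(-1) = 0)
(26 - 49) + v*(-96) = (26 - 49) + 0*(-96) = -23 + 0 = -23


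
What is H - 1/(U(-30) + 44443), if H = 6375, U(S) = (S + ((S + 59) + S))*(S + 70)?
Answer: 275419124/43203 ≈ 6375.0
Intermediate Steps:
U(S) = (59 + 3*S)*(70 + S) (U(S) = (S + ((59 + S) + S))*(70 + S) = (S + (59 + 2*S))*(70 + S) = (59 + 3*S)*(70 + S))
H - 1/(U(-30) + 44443) = 6375 - 1/((4130 + 3*(-30)² + 269*(-30)) + 44443) = 6375 - 1/((4130 + 3*900 - 8070) + 44443) = 6375 - 1/((4130 + 2700 - 8070) + 44443) = 6375 - 1/(-1240 + 44443) = 6375 - 1/43203 = 275419124/43203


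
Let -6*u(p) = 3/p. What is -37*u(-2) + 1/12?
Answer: -55/6 ≈ -9.1667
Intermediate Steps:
u(p) = -1/(2*p)
-37*u(-2) + 1/12 = -(-37)/(2*(-2)) + 1/12 = -(-37)*(-1)/(2*2) + 1/12 = -37*¼ + 1/12 = -37/4 + 1/12 = -55/6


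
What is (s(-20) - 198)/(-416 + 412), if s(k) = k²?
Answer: -101/2 ≈ -50.500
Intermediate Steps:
(s(-20) - 198)/(-416 + 412) = ((-20)² - 198)/(-416 + 412) = (400 - 198)/(-4) = 202*(-¼) = -101/2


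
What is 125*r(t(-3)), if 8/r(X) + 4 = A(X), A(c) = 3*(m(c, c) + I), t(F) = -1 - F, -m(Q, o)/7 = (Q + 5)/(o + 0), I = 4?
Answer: -2000/131 ≈ -15.267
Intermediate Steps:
m(Q, o) = -7*(5 + Q)/o (m(Q, o) = -7*(Q + 5)/(o + 0) = -7*(5 + Q)/o)
A(c) = 12 + 21*(-5 - c)/c (A(c) = 3*(7*(-5 - c)/c + 4) = 3*(4 + 7*(-5 - c)/c) = 12 + 21*(-5 - c)/c)
r(X) = 8/(-13 - 105/X) (r(X) = 8/(-4 + (-9 - 105/X)) = 8/(-13 - 105/X))
125*r(t(-3)) = 125*(8*(-1 - 1*(-3))/(-105 - 13*(-1 - 1*(-3)))) = 125*(8*(-1 + 3)/(-105 - 13*(-1 + 3))) = 125*(8*2/(-105 - 13*2)) = 125*(8*2/(-105 - 26)) = 125*(8*2/(-131)) = 125*(8*2*(-1/131)) = 125*(-16/131) = -2000/131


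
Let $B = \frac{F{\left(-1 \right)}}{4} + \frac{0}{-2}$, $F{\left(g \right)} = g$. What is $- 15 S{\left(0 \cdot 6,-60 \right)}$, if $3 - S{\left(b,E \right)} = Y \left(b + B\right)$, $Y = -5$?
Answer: $- \frac{105}{4} \approx -26.25$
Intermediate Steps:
$B = - \frac{1}{4}$ ($B = - \frac{1}{4} + \frac{0}{-2} = \left(-1\right) \frac{1}{4} + 0 \left(- \frac{1}{2}\right) = - \frac{1}{4} + 0 = - \frac{1}{4} \approx -0.25$)
$S{\left(b,E \right)} = \frac{7}{4} + 5 b$ ($S{\left(b,E \right)} = 3 - - 5 \left(b - \frac{1}{4}\right) = 3 - - 5 \left(- \frac{1}{4} + b\right) = 3 - \left(\frac{5}{4} - 5 b\right) = 3 + \left(- \frac{5}{4} + 5 b\right) = \frac{7}{4} + 5 b$)
$- 15 S{\left(0 \cdot 6,-60 \right)} = - 15 \left(\frac{7}{4} + 5 \cdot 0 \cdot 6\right) = - 15 \left(\frac{7}{4} + 5 \cdot 0\right) = - 15 \left(\frac{7}{4} + 0\right) = - \frac{15 \cdot 7}{4} = \left(-1\right) \frac{105}{4} = - \frac{105}{4}$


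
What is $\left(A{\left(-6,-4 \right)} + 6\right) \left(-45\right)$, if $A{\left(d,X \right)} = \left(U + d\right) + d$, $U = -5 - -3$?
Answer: $360$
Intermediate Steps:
$U = -2$ ($U = -5 + 3 = -2$)
$A{\left(d,X \right)} = -2 + 2 d$ ($A{\left(d,X \right)} = \left(-2 + d\right) + d = -2 + 2 d$)
$\left(A{\left(-6,-4 \right)} + 6\right) \left(-45\right) = \left(\left(-2 + 2 \left(-6\right)\right) + 6\right) \left(-45\right) = \left(\left(-2 - 12\right) + 6\right) \left(-45\right) = \left(-14 + 6\right) \left(-45\right) = \left(-8\right) \left(-45\right) = 360$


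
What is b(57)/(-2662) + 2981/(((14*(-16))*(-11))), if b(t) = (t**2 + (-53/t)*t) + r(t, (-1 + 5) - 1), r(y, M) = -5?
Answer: 3309/298144 ≈ 0.011099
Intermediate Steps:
b(t) = -58 + t**2 (b(t) = (t**2 + (-53/t)*t) - 5 = (t**2 - 53) - 5 = (-53 + t**2) - 5 = -58 + t**2)
b(57)/(-2662) + 2981/(((14*(-16))*(-11))) = (-58 + 57**2)/(-2662) + 2981/(((14*(-16))*(-11))) = (-58 + 3249)*(-1/2662) + 2981/((-224*(-11))) = 3191*(-1/2662) + 2981/2464 = -3191/2662 + 2981*(1/2464) = -3191/2662 + 271/224 = 3309/298144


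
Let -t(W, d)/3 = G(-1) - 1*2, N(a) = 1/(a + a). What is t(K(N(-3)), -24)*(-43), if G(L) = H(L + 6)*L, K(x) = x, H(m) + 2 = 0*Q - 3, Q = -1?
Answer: 387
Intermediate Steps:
H(m) = -5 (H(m) = -2 + (0*(-1) - 3) = -2 + (0 - 3) = -2 - 3 = -5)
N(a) = 1/(2*a)
G(L) = -5*L
t(W, d) = -9 (t(W, d) = -3*(-5*(-1) - 1*2) = -3*(5 - 2) = -3*3 = -9)
t(K(N(-3)), -24)*(-43) = -9*(-43) = 387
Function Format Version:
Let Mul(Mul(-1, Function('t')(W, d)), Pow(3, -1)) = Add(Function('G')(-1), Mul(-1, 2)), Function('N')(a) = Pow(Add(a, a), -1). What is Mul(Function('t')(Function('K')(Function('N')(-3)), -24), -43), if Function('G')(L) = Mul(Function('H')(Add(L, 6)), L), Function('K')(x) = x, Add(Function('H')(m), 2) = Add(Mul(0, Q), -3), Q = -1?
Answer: 387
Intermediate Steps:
Function('H')(m) = -5 (Function('H')(m) = Add(-2, Add(Mul(0, -1), -3)) = Add(-2, Add(0, -3)) = Add(-2, -3) = -5)
Function('N')(a) = Mul(Rational(1, 2), Pow(a, -1)) (Function('N')(a) = Pow(Mul(2, a), -1) = Mul(Rational(1, 2), Pow(a, -1)))
Function('G')(L) = Mul(-5, L)
Function('t')(W, d) = -9 (Function('t')(W, d) = Mul(-3, Add(Mul(-5, -1), Mul(-1, 2))) = Mul(-3, Add(5, -2)) = Mul(-3, 3) = -9)
Mul(Function('t')(Function('K')(Function('N')(-3)), -24), -43) = Mul(-9, -43) = 387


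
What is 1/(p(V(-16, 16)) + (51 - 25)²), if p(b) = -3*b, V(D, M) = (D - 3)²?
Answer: -1/407 ≈ -0.0024570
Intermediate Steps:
V(D, M) = (-3 + D)²
1/(p(V(-16, 16)) + (51 - 25)²) = 1/(-3*(-3 - 16)² + (51 - 25)²) = 1/(-3*(-19)² + 26²) = 1/(-3*361 + 676) = 1/(-1083 + 676) = 1/(-407) = -1/407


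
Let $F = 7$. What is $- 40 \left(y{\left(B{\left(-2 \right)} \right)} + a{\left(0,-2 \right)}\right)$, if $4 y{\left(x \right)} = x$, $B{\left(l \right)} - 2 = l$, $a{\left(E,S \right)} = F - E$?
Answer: $-280$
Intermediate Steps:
$a{\left(E,S \right)} = 7 - E$
$B{\left(l \right)} = 2 + l$
$y{\left(x \right)} = \frac{x}{4}$
$- 40 \left(y{\left(B{\left(-2 \right)} \right)} + a{\left(0,-2 \right)}\right) = - 40 \left(\frac{2 - 2}{4} + \left(7 - 0\right)\right) = - 40 \left(\frac{1}{4} \cdot 0 + \left(7 + 0\right)\right) = - 40 \left(0 + 7\right) = \left(-40\right) 7 = -280$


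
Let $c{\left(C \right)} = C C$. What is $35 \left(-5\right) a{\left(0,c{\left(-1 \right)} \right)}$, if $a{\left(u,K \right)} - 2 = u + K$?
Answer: $-525$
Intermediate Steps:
$c{\left(C \right)} = C^{2}$
$a{\left(u,K \right)} = 2 + K + u$ ($a{\left(u,K \right)} = 2 + \left(u + K\right) = 2 + \left(K + u\right) = 2 + K + u$)
$35 \left(-5\right) a{\left(0,c{\left(-1 \right)} \right)} = 35 \left(-5\right) \left(2 + \left(-1\right)^{2} + 0\right) = - 175 \left(2 + 1 + 0\right) = \left(-175\right) 3 = -525$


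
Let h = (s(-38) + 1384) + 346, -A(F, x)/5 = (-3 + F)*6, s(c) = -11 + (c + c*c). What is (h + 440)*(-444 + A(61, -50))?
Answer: -7785960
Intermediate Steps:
s(c) = -11 + c + c² (s(c) = -11 + (c + c²) = -11 + c + c²)
A(F, x) = 90 - 30*F (A(F, x) = -5*(-3 + F)*6 = -5*(-18 + 6*F) = 90 - 30*F)
h = 3125 (h = ((-11 - 38 + (-38)²) + 1384) + 346 = ((-11 - 38 + 1444) + 1384) + 346 = (1395 + 1384) + 346 = 2779 + 346 = 3125)
(h + 440)*(-444 + A(61, -50)) = (3125 + 440)*(-444 + (90 - 30*61)) = 3565*(-444 + (90 - 1830)) = 3565*(-444 - 1740) = 3565*(-2184) = -7785960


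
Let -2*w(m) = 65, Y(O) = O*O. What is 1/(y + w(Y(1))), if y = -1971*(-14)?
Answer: 2/55123 ≈ 3.6282e-5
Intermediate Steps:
Y(O) = O**2
w(m) = -65/2 (w(m) = -1/2*65 = -65/2)
y = 27594
1/(y + w(Y(1))) = 1/(27594 - 65/2) = 1/(55123/2) = 2/55123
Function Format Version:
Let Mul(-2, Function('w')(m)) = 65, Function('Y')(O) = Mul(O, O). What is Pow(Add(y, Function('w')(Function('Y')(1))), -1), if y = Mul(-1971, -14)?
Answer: Rational(2, 55123) ≈ 3.6282e-5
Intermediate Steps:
Function('Y')(O) = Pow(O, 2)
Function('w')(m) = Rational(-65, 2) (Function('w')(m) = Mul(Rational(-1, 2), 65) = Rational(-65, 2))
y = 27594
Pow(Add(y, Function('w')(Function('Y')(1))), -1) = Pow(Add(27594, Rational(-65, 2)), -1) = Pow(Rational(55123, 2), -1) = Rational(2, 55123)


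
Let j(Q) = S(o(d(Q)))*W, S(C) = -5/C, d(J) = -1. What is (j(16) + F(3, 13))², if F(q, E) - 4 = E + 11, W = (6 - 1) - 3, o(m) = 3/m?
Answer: 8836/9 ≈ 981.78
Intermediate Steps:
W = 2 (W = 5 - 3 = 2)
F(q, E) = 15 + E (F(q, E) = 4 + (E + 11) = 4 + (11 + E) = 15 + E)
j(Q) = 10/3 (j(Q) = -5/(3/(-1))*2 = -5/(3*(-1))*2 = -5/(-3)*2 = -5*(-⅓)*2 = (5/3)*2 = 10/3)
(j(16) + F(3, 13))² = (10/3 + (15 + 13))² = (10/3 + 28)² = (94/3)² = 8836/9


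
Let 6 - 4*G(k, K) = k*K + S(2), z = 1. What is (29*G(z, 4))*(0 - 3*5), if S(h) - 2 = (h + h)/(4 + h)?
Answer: 145/2 ≈ 72.500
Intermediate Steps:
S(h) = 2 + 2*h/(4 + h) (S(h) = 2 + (h + h)/(4 + h) = 2 + (2*h)/(4 + h) = 2 + 2*h/(4 + h))
G(k, K) = ⅚ - K*k/4 (G(k, K) = 3/2 - (k*K + 4*(2 + 2)/(4 + 2))/4 = 3/2 - (K*k + 4*4/6)/4 = 3/2 - (K*k + 4*(⅙)*4)/4 = 3/2 - (K*k + 8/3)/4 = 3/2 - (8/3 + K*k)/4 = 3/2 + (-⅔ - K*k/4) = ⅚ - K*k/4)
(29*G(z, 4))*(0 - 3*5) = (29*(⅚ - ¼*4*1))*(0 - 3*5) = (29*(⅚ - 1))*(0 - 15) = (29*(-⅙))*(-15) = -29/6*(-15) = 145/2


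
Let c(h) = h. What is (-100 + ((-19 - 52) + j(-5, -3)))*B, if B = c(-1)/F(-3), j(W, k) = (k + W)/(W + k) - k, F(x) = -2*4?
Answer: -167/8 ≈ -20.875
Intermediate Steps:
F(x) = -8
j(W, k) = 1 - k (j(W, k) = (W + k)/(W + k) - k = 1 - k)
B = ⅛ (B = -1/(-8) = -1*(-⅛) = ⅛ ≈ 0.12500)
(-100 + ((-19 - 52) + j(-5, -3)))*B = (-100 + ((-19 - 52) + (1 - 1*(-3))))*(⅛) = (-100 + (-71 + (1 + 3)))*(⅛) = (-100 + (-71 + 4))*(⅛) = (-100 - 67)*(⅛) = -167*⅛ = -167/8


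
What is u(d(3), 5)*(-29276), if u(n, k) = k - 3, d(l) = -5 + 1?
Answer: -58552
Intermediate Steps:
d(l) = -4
u(n, k) = -3 + k
u(d(3), 5)*(-29276) = (-3 + 5)*(-29276) = 2*(-29276) = -58552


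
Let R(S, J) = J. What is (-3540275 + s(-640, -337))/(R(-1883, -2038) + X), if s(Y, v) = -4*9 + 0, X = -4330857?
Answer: 3540311/4332895 ≈ 0.81708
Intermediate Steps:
s(Y, v) = -36 (s(Y, v) = -36 + 0 = -36)
(-3540275 + s(-640, -337))/(R(-1883, -2038) + X) = (-3540275 - 36)/(-2038 - 4330857) = -3540311/(-4332895) = -3540311*(-1/4332895) = 3540311/4332895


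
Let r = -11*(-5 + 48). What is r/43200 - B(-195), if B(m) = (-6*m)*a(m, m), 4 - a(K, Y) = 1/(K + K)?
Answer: -202306073/43200 ≈ -4683.0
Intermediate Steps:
a(K, Y) = 4 - 1/(2*K) (a(K, Y) = 4 - 1/(K + K) = 4 - 1/(2*K))
B(m) = -6*m*(4 - 1/(2*m)) (B(m) = (-6*m)*(4 - 1/(2*m)) = -6*m*(4 - 1/(2*m)))
r = -473 (r = -11*43 = -473)
r/43200 - B(-195) = -473/43200 - (3 - 24*(-195)) = -473*1/43200 - (3 + 4680) = -473/43200 - 1*4683 = -473/43200 - 4683 = -202306073/43200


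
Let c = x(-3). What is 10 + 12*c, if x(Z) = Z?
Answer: -26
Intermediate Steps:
c = -3
10 + 12*c = 10 + 12*(-3) = 10 - 36 = -26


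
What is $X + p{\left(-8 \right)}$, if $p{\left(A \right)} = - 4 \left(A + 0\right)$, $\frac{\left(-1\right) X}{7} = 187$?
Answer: $-1277$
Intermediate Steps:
$X = -1309$ ($X = \left(-7\right) 187 = -1309$)
$p{\left(A \right)} = - 4 A$
$X + p{\left(-8 \right)} = -1309 - -32 = -1309 + 32 = -1277$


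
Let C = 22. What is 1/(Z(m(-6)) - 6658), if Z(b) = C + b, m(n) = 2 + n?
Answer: -1/6640 ≈ -0.00015060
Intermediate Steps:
Z(b) = 22 + b
1/(Z(m(-6)) - 6658) = 1/((22 + (2 - 6)) - 6658) = 1/((22 - 4) - 6658) = 1/(18 - 6658) = 1/(-6640) = -1/6640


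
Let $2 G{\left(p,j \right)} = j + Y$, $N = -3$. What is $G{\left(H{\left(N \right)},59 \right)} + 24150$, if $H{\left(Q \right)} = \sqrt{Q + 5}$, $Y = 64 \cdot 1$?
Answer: $\frac{48423}{2} \approx 24212.0$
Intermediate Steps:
$Y = 64$
$H{\left(Q \right)} = \sqrt{5 + Q}$
$G{\left(p,j \right)} = 32 + \frac{j}{2}$ ($G{\left(p,j \right)} = \frac{j + 64}{2} = \frac{64 + j}{2} = 32 + \frac{j}{2}$)
$G{\left(H{\left(N \right)},59 \right)} + 24150 = \left(32 + \frac{1}{2} \cdot 59\right) + 24150 = \left(32 + \frac{59}{2}\right) + 24150 = \frac{123}{2} + 24150 = \frac{48423}{2}$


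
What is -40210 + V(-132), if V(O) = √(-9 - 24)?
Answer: -40210 + I*√33 ≈ -40210.0 + 5.7446*I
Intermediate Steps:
V(O) = I*√33 (V(O) = √(-33) = I*√33)
-40210 + V(-132) = -40210 + I*√33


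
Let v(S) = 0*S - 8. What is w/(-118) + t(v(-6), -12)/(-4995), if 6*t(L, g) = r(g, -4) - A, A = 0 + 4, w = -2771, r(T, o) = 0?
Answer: 41523671/1768230 ≈ 23.483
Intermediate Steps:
A = 4
v(S) = -8 (v(S) = 0 - 8 = -8)
t(L, g) = -⅔ (t(L, g) = (0 - 1*4)/6 = (0 - 4)/6 = (⅙)*(-4) = -⅔)
w/(-118) + t(v(-6), -12)/(-4995) = -2771/(-118) - ⅔/(-4995) = -2771*(-1/118) - ⅔*(-1/4995) = 2771/118 + 2/14985 = 41523671/1768230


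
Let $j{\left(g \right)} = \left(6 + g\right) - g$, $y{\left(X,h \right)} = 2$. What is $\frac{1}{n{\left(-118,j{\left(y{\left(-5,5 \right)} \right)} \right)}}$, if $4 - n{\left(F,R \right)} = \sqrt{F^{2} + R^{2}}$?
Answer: $- \frac{1}{3486} - \frac{\sqrt{3490}}{6972} \approx -0.0087602$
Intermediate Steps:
$j{\left(g \right)} = 6$
$n{\left(F,R \right)} = 4 - \sqrt{F^{2} + R^{2}}$
$\frac{1}{n{\left(-118,j{\left(y{\left(-5,5 \right)} \right)} \right)}} = \frac{1}{4 - \sqrt{\left(-118\right)^{2} + 6^{2}}} = \frac{1}{4 - \sqrt{13924 + 36}} = \frac{1}{4 - \sqrt{13960}} = \frac{1}{4 - 2 \sqrt{3490}}$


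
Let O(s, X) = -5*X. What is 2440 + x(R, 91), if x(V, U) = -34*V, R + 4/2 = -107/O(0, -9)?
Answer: 116498/45 ≈ 2588.8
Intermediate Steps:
R = -197/45 (R = -2 - 107/((-5*(-9))) = -2 - 107/45 = -197/45 ≈ -4.3778)
2440 + x(R, 91) = 2440 - 34*(-197/45) = 2440 + 6698/45 = 116498/45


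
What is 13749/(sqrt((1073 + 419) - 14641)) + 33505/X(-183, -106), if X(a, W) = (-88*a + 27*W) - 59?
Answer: 33505/13183 - 4583*I*sqrt(1461)/1461 ≈ 2.5415 - 119.9*I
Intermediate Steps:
X(a, W) = -59 - 88*a + 27*W
13749/(sqrt((1073 + 419) - 14641)) + 33505/X(-183, -106) = 13749/(sqrt((1073 + 419) - 14641)) + 33505/(-59 - 88*(-183) + 27*(-106)) = 13749/(sqrt(1492 - 14641)) + 33505/(-59 + 16104 - 2862) = 13749/(sqrt(-13149)) + 33505/13183 = 13749/((3*I*sqrt(1461))) + 33505*(1/13183) = 13749*(-I*sqrt(1461)/4383) + 33505/13183 = -4583*I*sqrt(1461)/1461 + 33505/13183 = 33505/13183 - 4583*I*sqrt(1461)/1461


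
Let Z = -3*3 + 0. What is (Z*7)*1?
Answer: -63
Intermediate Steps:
Z = -9 (Z = -9 + 0 = -9)
(Z*7)*1 = -9*7*1 = -63*1 = -63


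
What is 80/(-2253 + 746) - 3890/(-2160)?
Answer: 568943/325512 ≈ 1.7478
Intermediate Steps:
80/(-2253 + 746) - 3890/(-2160) = 80/(-1507) - 3890*(-1/2160) = 80*(-1/1507) + 389/216 = -80/1507 + 389/216 = 568943/325512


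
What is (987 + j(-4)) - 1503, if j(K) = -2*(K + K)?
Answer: -500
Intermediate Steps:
j(K) = -4*K
(987 + j(-4)) - 1503 = (987 - 4*(-4)) - 1503 = (987 + 16) - 1503 = 1003 - 1503 = -500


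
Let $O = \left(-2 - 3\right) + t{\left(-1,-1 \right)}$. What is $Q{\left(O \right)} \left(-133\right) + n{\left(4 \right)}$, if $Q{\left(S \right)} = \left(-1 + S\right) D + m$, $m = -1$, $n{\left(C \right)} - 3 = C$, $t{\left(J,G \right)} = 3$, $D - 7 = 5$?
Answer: $4928$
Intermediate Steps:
$D = 12$ ($D = 7 + 5 = 12$)
$n{\left(C \right)} = 3 + C$
$O = -2$ ($O = \left(-2 - 3\right) + 3 = -5 + 3 = -2$)
$Q{\left(S \right)} = -13 + 12 S$ ($Q{\left(S \right)} = \left(-1 + S\right) 12 - 1 = \left(-12 + 12 S\right) - 1 = -13 + 12 S$)
$Q{\left(O \right)} \left(-133\right) + n{\left(4 \right)} = \left(-13 + 12 \left(-2\right)\right) \left(-133\right) + \left(3 + 4\right) = \left(-13 - 24\right) \left(-133\right) + 7 = \left(-37\right) \left(-133\right) + 7 = 4921 + 7 = 4928$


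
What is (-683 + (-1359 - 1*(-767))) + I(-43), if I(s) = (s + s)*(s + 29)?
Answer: -71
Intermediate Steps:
I(s) = 2*s*(29 + s) (I(s) = (2*s)*(29 + s) = 2*s*(29 + s))
(-683 + (-1359 - 1*(-767))) + I(-43) = (-683 + (-1359 - 1*(-767))) + 2*(-43)*(29 - 43) = (-683 + (-1359 + 767)) + 2*(-43)*(-14) = (-683 - 592) + 1204 = -1275 + 1204 = -71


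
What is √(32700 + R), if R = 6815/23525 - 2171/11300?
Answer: √36973041844221177/1063330 ≈ 180.83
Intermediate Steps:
R = 1037469/10633300 (R = 6815*(1/23525) - 2171*1/11300 = 1363/4705 - 2171/11300 = 1037469/10633300 ≈ 0.097568)
√(32700 + R) = √(32700 + 1037469/10633300) = √(347709947469/10633300) = √36973041844221177/1063330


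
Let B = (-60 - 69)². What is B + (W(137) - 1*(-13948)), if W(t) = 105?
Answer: 30694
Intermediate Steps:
B = 16641 (B = (-129)² = 16641)
B + (W(137) - 1*(-13948)) = 16641 + (105 - 1*(-13948)) = 16641 + (105 + 13948) = 16641 + 14053 = 30694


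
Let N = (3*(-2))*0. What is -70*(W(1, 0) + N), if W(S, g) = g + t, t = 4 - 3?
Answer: -70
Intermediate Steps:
t = 1
N = 0 (N = -6*0 = 0)
W(S, g) = 1 + g (W(S, g) = g + 1 = 1 + g)
-70*(W(1, 0) + N) = -70*((1 + 0) + 0) = -70*(1 + 0) = -70*1 = -70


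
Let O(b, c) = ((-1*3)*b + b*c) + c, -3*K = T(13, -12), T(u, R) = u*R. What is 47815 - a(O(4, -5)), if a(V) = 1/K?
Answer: 2486379/52 ≈ 47815.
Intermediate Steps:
T(u, R) = R*u
K = 52 (K = -(-4)*13 = -1/3*(-156) = 52)
O(b, c) = c - 3*b + b*c (O(b, c) = (-3*b + b*c) + c = c - 3*b + b*c)
a(V) = 1/52
47815 - a(O(4, -5)) = 47815 - 1*1/52 = 47815 - 1/52 = 2486379/52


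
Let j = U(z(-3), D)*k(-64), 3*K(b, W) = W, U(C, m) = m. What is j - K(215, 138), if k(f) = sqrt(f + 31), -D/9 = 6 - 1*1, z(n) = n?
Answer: -46 - 45*I*sqrt(33) ≈ -46.0 - 258.51*I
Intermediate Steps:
D = -45 (D = -9*(6 - 1*1) = -9*(6 - 1) = -9*5 = -45)
K(b, W) = W/3
k(f) = sqrt(31 + f)
j = -45*I*sqrt(33) (j = -45*sqrt(31 - 64) = -45*I*sqrt(33) ≈ -258.51*I)
j - K(215, 138) = -45*I*sqrt(33) - 138/3 = -45*I*sqrt(33) - 1*46 = -45*I*sqrt(33) - 46 = -46 - 45*I*sqrt(33)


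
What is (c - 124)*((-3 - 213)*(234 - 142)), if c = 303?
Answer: -3557088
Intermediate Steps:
(c - 124)*((-3 - 213)*(234 - 142)) = (303 - 124)*((-3 - 213)*(234 - 142)) = 179*(-216*92) = 179*(-19872) = -3557088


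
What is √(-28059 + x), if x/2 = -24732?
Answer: I*√77523 ≈ 278.43*I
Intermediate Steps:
x = -49464 (x = 2*(-24732) = -49464)
√(-28059 + x) = √(-28059 - 49464) = √(-77523) = I*√77523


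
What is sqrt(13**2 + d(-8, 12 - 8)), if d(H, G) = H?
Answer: sqrt(161) ≈ 12.689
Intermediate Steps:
sqrt(13**2 + d(-8, 12 - 8)) = sqrt(13**2 - 8) = sqrt(169 - 8) = sqrt(161)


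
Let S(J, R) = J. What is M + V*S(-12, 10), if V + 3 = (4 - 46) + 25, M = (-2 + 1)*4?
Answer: 236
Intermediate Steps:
M = -4 (M = -1*4 = -4)
V = -20 (V = -3 + ((4 - 46) + 25) = -3 + (-42 + 25) = -3 - 17 = -20)
M + V*S(-12, 10) = -4 - 20*(-12) = -4 + 240 = 236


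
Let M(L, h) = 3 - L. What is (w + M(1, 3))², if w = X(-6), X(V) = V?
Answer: 16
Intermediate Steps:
w = -6
(w + M(1, 3))² = (-6 + (3 - 1*1))² = (-6 + (3 - 1))² = (-6 + 2)² = (-4)² = 16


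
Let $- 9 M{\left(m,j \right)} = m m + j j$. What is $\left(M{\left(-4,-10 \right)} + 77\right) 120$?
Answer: $\frac{23080}{3} \approx 7693.3$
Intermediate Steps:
$M{\left(m,j \right)} = - \frac{j^{2}}{9} - \frac{m^{2}}{9}$ ($M{\left(m,j \right)} = - \frac{m m + j j}{9} = - \frac{m^{2} + j^{2}}{9} = - \frac{j^{2} + m^{2}}{9} = - \frac{j^{2}}{9} - \frac{m^{2}}{9}$)
$\left(M{\left(-4,-10 \right)} + 77\right) 120 = \left(\left(- \frac{\left(-10\right)^{2}}{9} - \frac{\left(-4\right)^{2}}{9}\right) + 77\right) 120 = \left(\left(\left(- \frac{1}{9}\right) 100 - \frac{16}{9}\right) + 77\right) 120 = \left(\left(- \frac{100}{9} - \frac{16}{9}\right) + 77\right) 120 = \left(- \frac{116}{9} + 77\right) 120 = \frac{577}{9} \cdot 120 = \frac{23080}{3}$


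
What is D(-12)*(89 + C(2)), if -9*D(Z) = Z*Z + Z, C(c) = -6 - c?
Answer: -1188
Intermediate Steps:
D(Z) = -Z/9 - Z**2/9 (D(Z) = -(Z*Z + Z)/9 = -(Z**2 + Z)/9 = -(Z + Z**2)/9 = -Z/9 - Z**2/9)
D(-12)*(89 + C(2)) = (-1/9*(-12)*(1 - 12))*(89 + (-6 - 1*2)) = (-1/9*(-12)*(-11))*(89 + (-6 - 2)) = -44*(89 - 8)/3 = -44/3*81 = -1188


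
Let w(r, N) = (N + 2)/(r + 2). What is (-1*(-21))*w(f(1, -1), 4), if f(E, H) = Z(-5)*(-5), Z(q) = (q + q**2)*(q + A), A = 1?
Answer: 21/67 ≈ 0.31343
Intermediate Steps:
Z(q) = (1 + q)*(q + q**2) (Z(q) = (q + q**2)*(q + 1) = (q + q**2)*(1 + q) = (1 + q)*(q + q**2))
f(E, H) = 400 (f(E, H) = -5*(1 + (-5)**2 + 2*(-5))*(-5) = -5*(1 + 25 - 10)*(-5) = -5*16*(-5) = -80*(-5) = 400)
w(r, N) = (2 + N)/(2 + r)
(-1*(-21))*w(f(1, -1), 4) = (-1*(-21))*((2 + 4)/(2 + 400)) = 21*(6/402) = 21*((1/402)*6) = 21*(1/67) = 21/67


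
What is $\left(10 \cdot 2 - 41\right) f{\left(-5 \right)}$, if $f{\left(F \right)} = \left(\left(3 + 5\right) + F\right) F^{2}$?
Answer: $-1575$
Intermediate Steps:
$f{\left(F \right)} = F^{2} \left(8 + F\right)$ ($f{\left(F \right)} = \left(8 + F\right) F^{2} = F^{2} \left(8 + F\right)$)
$\left(10 \cdot 2 - 41\right) f{\left(-5 \right)} = \left(10 \cdot 2 - 41\right) \left(-5\right)^{2} \left(8 - 5\right) = \left(20 - 41\right) 25 \cdot 3 = \left(-21\right) 75 = -1575$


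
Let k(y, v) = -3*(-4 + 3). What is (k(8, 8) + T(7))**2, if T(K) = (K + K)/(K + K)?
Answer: 16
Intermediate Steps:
T(K) = 1 (T(K) = (2*K)/((2*K)) = (2*K)*(1/(2*K)) = 1)
k(y, v) = 3 (k(y, v) = -3*(-1) = 3)
(k(8, 8) + T(7))**2 = (3 + 1)**2 = 4**2 = 16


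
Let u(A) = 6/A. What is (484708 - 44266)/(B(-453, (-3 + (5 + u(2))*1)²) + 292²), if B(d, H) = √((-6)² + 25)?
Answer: 12517948896/2423316545 - 146814*√61/2423316545 ≈ 5.1652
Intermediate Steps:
B(d, H) = √61 (B(d, H) = √(36 + 25) = √61)
(484708 - 44266)/(B(-453, (-3 + (5 + u(2))*1)²) + 292²) = (484708 - 44266)/(√61 + 292²) = 440442/(√61 + 85264) = 440442/(85264 + √61)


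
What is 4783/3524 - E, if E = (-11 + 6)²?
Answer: -83317/3524 ≈ -23.643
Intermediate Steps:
E = 25 (E = (-5)² = 25)
4783/3524 - E = 4783/3524 - 1*25 = 4783*(1/3524) - 25 = 4783/3524 - 25 = -83317/3524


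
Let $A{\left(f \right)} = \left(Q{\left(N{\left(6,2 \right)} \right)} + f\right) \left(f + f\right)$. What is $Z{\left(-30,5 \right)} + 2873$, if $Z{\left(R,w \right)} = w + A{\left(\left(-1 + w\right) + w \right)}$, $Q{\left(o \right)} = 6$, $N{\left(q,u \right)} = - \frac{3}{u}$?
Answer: $3148$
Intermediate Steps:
$A{\left(f \right)} = 2 f \left(6 + f\right)$ ($A{\left(f \right)} = \left(6 + f\right) \left(f + f\right) = \left(6 + f\right) 2 f = 2 f \left(6 + f\right)$)
$Z{\left(R,w \right)} = w + 2 \left(-1 + 2 w\right) \left(5 + 2 w\right)$ ($Z{\left(R,w \right)} = w + 2 \left(\left(-1 + w\right) + w\right) \left(6 + \left(\left(-1 + w\right) + w\right)\right) = w + 2 \left(-1 + 2 w\right) \left(6 + \left(-1 + 2 w\right)\right) = w + 2 \left(-1 + 2 w\right) \left(5 + 2 w\right)$)
$Z{\left(-30,5 \right)} + 2873 = \left(-10 + 8 \cdot 5^{2} + 17 \cdot 5\right) + 2873 = \left(-10 + 8 \cdot 25 + 85\right) + 2873 = \left(-10 + 200 + 85\right) + 2873 = 275 + 2873 = 3148$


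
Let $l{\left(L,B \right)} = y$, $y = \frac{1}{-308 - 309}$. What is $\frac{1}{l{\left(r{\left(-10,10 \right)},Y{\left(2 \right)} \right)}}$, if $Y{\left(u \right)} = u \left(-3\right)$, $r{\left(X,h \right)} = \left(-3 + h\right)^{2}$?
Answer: $-617$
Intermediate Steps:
$Y{\left(u \right)} = - 3 u$
$y = - \frac{1}{617}$ ($y = \frac{1}{-617} = - \frac{1}{617} \approx -0.0016207$)
$l{\left(L,B \right)} = - \frac{1}{617}$
$\frac{1}{l{\left(r{\left(-10,10 \right)},Y{\left(2 \right)} \right)}} = \frac{1}{- \frac{1}{617}} = -617$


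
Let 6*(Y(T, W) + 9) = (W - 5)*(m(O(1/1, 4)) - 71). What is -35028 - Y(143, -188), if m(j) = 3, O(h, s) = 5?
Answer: -111619/3 ≈ -37206.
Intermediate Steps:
Y(T, W) = 143/3 - 34*W/3 (Y(T, W) = -9 + ((W - 5)*(3 - 71))/6 = -9 + ((-5 + W)*(-68))/6 = -9 + (340 - 68*W)/6 = -9 + (170/3 - 34*W/3) = 143/3 - 34*W/3)
-35028 - Y(143, -188) = -35028 - (143/3 - 34/3*(-188)) = -35028 - (143/3 + 6392/3) = -35028 - 1*6535/3 = -35028 - 6535/3 = -111619/3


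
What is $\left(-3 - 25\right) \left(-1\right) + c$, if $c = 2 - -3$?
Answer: $33$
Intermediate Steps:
$c = 5$ ($c = 2 + 3 = 5$)
$\left(-3 - 25\right) \left(-1\right) + c = \left(-3 - 25\right) \left(-1\right) + 5 = \left(-28\right) \left(-1\right) + 5 = 28 + 5 = 33$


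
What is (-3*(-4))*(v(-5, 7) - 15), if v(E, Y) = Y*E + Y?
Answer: -516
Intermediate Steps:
v(E, Y) = Y + E*Y (v(E, Y) = E*Y + Y = Y + E*Y)
(-3*(-4))*(v(-5, 7) - 15) = (-3*(-4))*(7*(1 - 5) - 15) = 12*(7*(-4) - 15) = 12*(-28 - 15) = 12*(-43) = -516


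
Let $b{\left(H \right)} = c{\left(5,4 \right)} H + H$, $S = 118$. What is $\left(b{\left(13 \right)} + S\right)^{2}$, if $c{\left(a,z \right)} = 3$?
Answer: $28900$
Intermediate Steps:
$b{\left(H \right)} = 4 H$ ($b{\left(H \right)} = 3 H + H = 4 H$)
$\left(b{\left(13 \right)} + S\right)^{2} = \left(4 \cdot 13 + 118\right)^{2} = \left(52 + 118\right)^{2} = 170^{2} = 28900$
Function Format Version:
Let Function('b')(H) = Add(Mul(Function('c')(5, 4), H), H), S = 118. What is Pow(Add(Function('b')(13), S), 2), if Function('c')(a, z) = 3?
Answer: 28900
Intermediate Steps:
Function('b')(H) = Mul(4, H) (Function('b')(H) = Add(Mul(3, H), H) = Mul(4, H))
Pow(Add(Function('b')(13), S), 2) = Pow(Add(Mul(4, 13), 118), 2) = Pow(Add(52, 118), 2) = Pow(170, 2) = 28900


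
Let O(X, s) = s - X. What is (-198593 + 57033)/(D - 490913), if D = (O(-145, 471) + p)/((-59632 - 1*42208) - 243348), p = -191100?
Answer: 610810166/2118213577 ≈ 0.28836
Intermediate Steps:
D = 47621/86297 (D = ((471 - 1*(-145)) - 191100)/((-59632 - 1*42208) - 243348) = ((471 + 145) - 191100)/((-59632 - 42208) - 243348) = (616 - 191100)/(-101840 - 243348) = -190484/(-345188) = -190484*(-1/345188) = 47621/86297 ≈ 0.55183)
(-198593 + 57033)/(D - 490913) = (-198593 + 57033)/(47621/86297 - 490913) = -141560/(-42364271540/86297) = -141560*(-86297/42364271540) = 610810166/2118213577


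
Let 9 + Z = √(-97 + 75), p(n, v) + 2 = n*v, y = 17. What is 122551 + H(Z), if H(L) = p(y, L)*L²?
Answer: 120138 + 3793*I*√22 ≈ 1.2014e+5 + 17791.0*I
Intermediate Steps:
p(n, v) = -2 + n*v
Z = -9 + I*√22 (Z = -9 + √(-97 + 75) = -9 + √(-22) = -9 + I*√22 ≈ -9.0 + 4.6904*I)
H(L) = L²*(-2 + 17*L) (H(L) = (-2 + 17*L)*L² = L²*(-2 + 17*L))
122551 + H(Z) = 122551 + (-9 + I*√22)²*(-2 + 17*(-9 + I*√22)) = 122551 + (-9 + I*√22)²*(-2 + (-153 + 17*I*√22)) = 122551 + (-9 + I*√22)²*(-155 + 17*I*√22)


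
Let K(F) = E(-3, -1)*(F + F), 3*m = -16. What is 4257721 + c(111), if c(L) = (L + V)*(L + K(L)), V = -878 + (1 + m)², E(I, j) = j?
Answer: 13022321/3 ≈ 4.3408e+6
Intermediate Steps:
m = -16/3 (m = (⅓)*(-16) = -16/3 ≈ -5.3333)
K(F) = -2*F (K(F) = -(F + F) = -2*F)
V = -7733/9 (V = -878 + (1 - 16/3)² = -878 + (-13/3)² = -878 + 169/9 = -7733/9 ≈ -859.22)
c(L) = -L*(-7733/9 + L) (c(L) = (L - 7733/9)*(L - 2*L) = (-7733/9 + L)*(-L) = -L*(-7733/9 + L))
4257721 + c(111) = 4257721 + (⅑)*111*(7733 - 9*111) = 4257721 + (⅑)*111*(7733 - 999) = 4257721 + (⅑)*111*6734 = 4257721 + 249158/3 = 13022321/3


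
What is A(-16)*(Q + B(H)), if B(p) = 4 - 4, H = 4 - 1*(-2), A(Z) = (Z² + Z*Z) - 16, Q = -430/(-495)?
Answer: 42656/99 ≈ 430.87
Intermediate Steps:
Q = 86/99 (Q = -430*(-1/495) = 86/99 ≈ 0.86869)
A(Z) = -16 + 2*Z² (A(Z) = (Z² + Z²) - 16 = 2*Z² - 16 = -16 + 2*Z²)
H = 6 (H = 4 + 2 = 6)
B(p) = 0
A(-16)*(Q + B(H)) = (-16 + 2*(-16)²)*(86/99 + 0) = (-16 + 2*256)*(86/99) = (-16 + 512)*(86/99) = 496*(86/99) = 42656/99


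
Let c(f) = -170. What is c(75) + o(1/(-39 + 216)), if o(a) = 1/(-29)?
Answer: -4931/29 ≈ -170.03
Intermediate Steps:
o(a) = -1/29
c(75) + o(1/(-39 + 216)) = -170 - 1/29 = -4931/29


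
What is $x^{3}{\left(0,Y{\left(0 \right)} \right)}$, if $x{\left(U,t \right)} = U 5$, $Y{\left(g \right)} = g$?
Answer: $0$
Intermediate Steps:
$x{\left(U,t \right)} = 5 U$
$x^{3}{\left(0,Y{\left(0 \right)} \right)} = \left(5 \cdot 0\right)^{3} = 0^{3} = 0$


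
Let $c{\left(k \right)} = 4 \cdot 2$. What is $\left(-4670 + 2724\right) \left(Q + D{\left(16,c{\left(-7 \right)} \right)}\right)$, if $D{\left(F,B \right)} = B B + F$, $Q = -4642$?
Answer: $8877652$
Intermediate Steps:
$c{\left(k \right)} = 8$
$D{\left(F,B \right)} = F + B^{2}$ ($D{\left(F,B \right)} = B^{2} + F = F + B^{2}$)
$\left(-4670 + 2724\right) \left(Q + D{\left(16,c{\left(-7 \right)} \right)}\right) = \left(-4670 + 2724\right) \left(-4642 + \left(16 + 8^{2}\right)\right) = - 1946 \left(-4642 + \left(16 + 64\right)\right) = - 1946 \left(-4642 + 80\right) = \left(-1946\right) \left(-4562\right) = 8877652$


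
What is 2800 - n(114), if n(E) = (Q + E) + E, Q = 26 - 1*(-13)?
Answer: 2533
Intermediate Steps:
Q = 39 (Q = 26 + 13 = 39)
n(E) = 39 + 2*E (n(E) = (39 + E) + E = 39 + 2*E)
2800 - n(114) = 2800 - (39 + 2*114) = 2800 - (39 + 228) = 2800 - 1*267 = 2800 - 267 = 2533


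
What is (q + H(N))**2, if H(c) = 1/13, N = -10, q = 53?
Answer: 476100/169 ≈ 2817.2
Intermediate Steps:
H(c) = 1/13
(q + H(N))**2 = (53 + 1/13)**2 = (690/13)**2 = 476100/169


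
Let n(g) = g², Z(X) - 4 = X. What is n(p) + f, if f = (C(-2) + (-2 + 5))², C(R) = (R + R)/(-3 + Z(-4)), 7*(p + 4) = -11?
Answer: 21970/441 ≈ 49.819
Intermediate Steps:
p = -39/7 (p = -4 + (⅐)*(-11) = -4 - 11/7 = -39/7 ≈ -5.5714)
Z(X) = 4 + X
C(R) = -2*R/3 (C(R) = (R + R)/(-3 + (4 - 4)) = (2*R)/(-3 + 0) = (2*R)/(-3) = (2*R)*(-⅓) = -2*R/3)
f = 169/9 (f = (-⅔*(-2) + (-2 + 5))² = (4/3 + 3)² = (13/3)² = 169/9 ≈ 18.778)
n(p) + f = (-39/7)² + 169/9 = 1521/49 + 169/9 = 21970/441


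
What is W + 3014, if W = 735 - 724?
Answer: 3025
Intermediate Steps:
W = 11
W + 3014 = 11 + 3014 = 3025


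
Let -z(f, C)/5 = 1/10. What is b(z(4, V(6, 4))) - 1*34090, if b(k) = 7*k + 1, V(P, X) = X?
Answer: -68185/2 ≈ -34093.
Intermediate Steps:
z(f, C) = -1/2 (z(f, C) = -5/10 = -5*1/10 = -1/2)
b(k) = 1 + 7*k
b(z(4, V(6, 4))) - 1*34090 = (1 + 7*(-1/2)) - 1*34090 = (1 - 7/2) - 34090 = -5/2 - 34090 = -68185/2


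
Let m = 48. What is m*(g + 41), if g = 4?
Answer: 2160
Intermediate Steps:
m*(g + 41) = 48*(4 + 41) = 48*45 = 2160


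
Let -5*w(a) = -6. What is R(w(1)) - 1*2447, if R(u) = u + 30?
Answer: -12079/5 ≈ -2415.8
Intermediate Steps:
w(a) = 6/5 (w(a) = -1/5*(-6) = 6/5)
R(u) = 30 + u
R(w(1)) - 1*2447 = (30 + 6/5) - 1*2447 = 156/5 - 2447 = -12079/5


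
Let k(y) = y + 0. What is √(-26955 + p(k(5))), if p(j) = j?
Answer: 35*I*√22 ≈ 164.16*I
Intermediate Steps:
k(y) = y
√(-26955 + p(k(5))) = √(-26955 + 5) = √(-26950) = 35*I*√22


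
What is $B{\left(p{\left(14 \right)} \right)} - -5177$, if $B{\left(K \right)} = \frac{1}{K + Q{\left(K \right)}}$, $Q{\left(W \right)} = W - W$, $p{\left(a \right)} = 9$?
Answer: $\frac{46594}{9} \approx 5177.1$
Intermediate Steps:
$Q{\left(W \right)} = 0$
$B{\left(K \right)} = \frac{1}{K}$ ($B{\left(K \right)} = \frac{1}{K + 0} = \frac{1}{K}$)
$B{\left(p{\left(14 \right)} \right)} - -5177 = \frac{1}{9} - -5177 = \frac{1}{9} + 5177 = \frac{46594}{9}$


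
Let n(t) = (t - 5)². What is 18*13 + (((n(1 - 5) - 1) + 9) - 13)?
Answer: 310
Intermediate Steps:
n(t) = (-5 + t)²
18*13 + (((n(1 - 5) - 1) + 9) - 13) = 18*13 + ((((-5 + (1 - 5))² - 1) + 9) - 13) = 234 + ((((-5 - 4)² - 1) + 9) - 13) = 234 + ((((-9)² - 1) + 9) - 13) = 234 + (((81 - 1) + 9) - 13) = 234 + ((80 + 9) - 13) = 234 + (89 - 13) = 234 + 76 = 310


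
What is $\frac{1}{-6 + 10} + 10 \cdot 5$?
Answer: $\frac{201}{4} \approx 50.25$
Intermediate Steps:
$\frac{1}{-6 + 10} + 10 \cdot 5 = \frac{1}{4} + 50 = \frac{201}{4}$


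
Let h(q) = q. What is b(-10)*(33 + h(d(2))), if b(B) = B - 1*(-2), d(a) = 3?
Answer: -288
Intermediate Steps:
b(B) = 2 + B (b(B) = B + 2 = 2 + B)
b(-10)*(33 + h(d(2))) = (2 - 10)*(33 + 3) = -8*36 = -288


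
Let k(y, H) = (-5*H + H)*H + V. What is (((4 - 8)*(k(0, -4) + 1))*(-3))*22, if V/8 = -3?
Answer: -22968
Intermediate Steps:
V = -24 (V = 8*(-3) = -24)
k(y, H) = -24 - 4*H² (k(y, H) = (-5*H + H)*H - 24 = (-4*H)*H - 24 = -4*H² - 24 = -24 - 4*H²)
(((4 - 8)*(k(0, -4) + 1))*(-3))*22 = (((4 - 8)*((-24 - 4*(-4)²) + 1))*(-3))*22 = (-4*((-24 - 4*16) + 1)*(-3))*22 = (-4*((-24 - 64) + 1)*(-3))*22 = (-4*(-88 + 1)*(-3))*22 = (-4*(-87)*(-3))*22 = (348*(-3))*22 = -1044*22 = -22968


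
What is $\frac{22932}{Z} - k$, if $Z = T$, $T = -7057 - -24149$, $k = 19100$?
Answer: $- \frac{81608567}{4273} \approx -19099.0$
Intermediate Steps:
$T = 17092$ ($T = -7057 + 24149 = 17092$)
$Z = 17092$
$\frac{22932}{Z} - k = \frac{22932}{17092} - 19100 = 22932 \cdot \frac{1}{17092} - 19100 = \frac{5733}{4273} - 19100 = - \frac{81608567}{4273}$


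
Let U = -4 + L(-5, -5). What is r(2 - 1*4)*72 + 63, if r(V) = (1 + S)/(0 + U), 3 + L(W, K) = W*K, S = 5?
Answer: 87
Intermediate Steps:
L(W, K) = -3 + K*W (L(W, K) = -3 + W*K = -3 + K*W)
U = 18 (U = -4 + (-3 - 5*(-5)) = -4 + (-3 + 25) = -4 + 22 = 18)
r(V) = ⅓ (r(V) = (1 + 5)/(0 + 18) = 6/18 = 6*(1/18) = ⅓)
r(2 - 1*4)*72 + 63 = (⅓)*72 + 63 = 24 + 63 = 87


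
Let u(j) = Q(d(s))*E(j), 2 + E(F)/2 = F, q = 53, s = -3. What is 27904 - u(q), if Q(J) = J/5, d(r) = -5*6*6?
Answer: 31576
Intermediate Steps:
d(r) = -180 (d(r) = -30*6 = -180)
E(F) = -4 + 2*F
Q(J) = J/5 (Q(J) = J*(1/5) = J/5)
u(j) = 144 - 72*j (u(j) = ((1/5)*(-180))*(-4 + 2*j) = -36*(-4 + 2*j) = 144 - 72*j)
27904 - u(q) = 27904 - (144 - 72*53) = 27904 - (144 - 3816) = 27904 - 1*(-3672) = 27904 + 3672 = 31576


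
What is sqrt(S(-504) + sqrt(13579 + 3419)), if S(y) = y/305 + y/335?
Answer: sqrt(-1318302720 + 417589225*sqrt(16998))/20435 ≈ 11.279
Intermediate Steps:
S(y) = 128*y/20435 (S(y) = y*(1/305) + y*(1/335) = y/305 + y/335 = 128*y/20435)
sqrt(S(-504) + sqrt(13579 + 3419)) = sqrt((128/20435)*(-504) + sqrt(13579 + 3419)) = sqrt(-64512/20435 + sqrt(16998))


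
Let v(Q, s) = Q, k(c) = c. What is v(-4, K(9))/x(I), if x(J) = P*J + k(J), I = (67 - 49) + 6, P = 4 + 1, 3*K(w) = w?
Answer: -1/36 ≈ -0.027778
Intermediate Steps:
K(w) = w/3
P = 5
I = 24 (I = 18 + 6 = 24)
x(J) = 6*J (x(J) = 5*J + J = 6*J)
v(-4, K(9))/x(I) = -4/(6*24) = -4/144 = -4*1/144 = -1/36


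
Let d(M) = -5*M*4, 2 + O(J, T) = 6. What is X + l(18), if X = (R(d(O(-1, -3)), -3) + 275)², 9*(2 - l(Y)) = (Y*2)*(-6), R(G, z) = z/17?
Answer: 21835098/289 ≈ 75554.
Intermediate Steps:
O(J, T) = 4 (O(J, T) = -2 + 6 = 4)
d(M) = -20*M
R(G, z) = z/17 (R(G, z) = z*(1/17) = z/17)
l(Y) = 2 + 4*Y/3 (l(Y) = 2 - Y*2*(-6)/9 = 2 - 2*Y*(-6)/9 = 2 - (-4)*Y/3 = 2 + 4*Y/3)
X = 21827584/289 (X = ((1/17)*(-3) + 275)² = (-3/17 + 275)² = (4672/17)² = 21827584/289 ≈ 75528.)
X + l(18) = 21827584/289 + (2 + (4/3)*18) = 21827584/289 + (2 + 24) = 21827584/289 + 26 = 21835098/289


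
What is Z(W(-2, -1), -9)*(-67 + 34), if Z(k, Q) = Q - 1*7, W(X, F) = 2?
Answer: 528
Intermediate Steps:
Z(k, Q) = -7 + Q (Z(k, Q) = Q - 7 = -7 + Q)
Z(W(-2, -1), -9)*(-67 + 34) = (-7 - 9)*(-67 + 34) = -16*(-33) = 528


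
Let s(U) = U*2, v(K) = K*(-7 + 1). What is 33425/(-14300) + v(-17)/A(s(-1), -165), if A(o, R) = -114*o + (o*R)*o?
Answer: -26497/10296 ≈ -2.5735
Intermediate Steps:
v(K) = -6*K (v(K) = K*(-6) = -6*K)
s(U) = 2*U
A(o, R) = -114*o + R*o² (A(o, R) = -114*o + (R*o)*o = -114*o + R*o²)
33425/(-14300) + v(-17)/A(s(-1), -165) = 33425/(-14300) + (-6*(-17))/(((2*(-1))*(-114 - 330*(-1)))) = 33425*(-1/14300) + 102/((-2*(-114 - 165*(-2)))) = -1337/572 + 102/((-2*(-114 + 330))) = -1337/572 + 102/((-2*216)) = -1337/572 + 102/(-432) = -1337/572 + 102*(-1/432) = -1337/572 - 17/72 = -26497/10296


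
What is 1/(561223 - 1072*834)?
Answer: -1/332825 ≈ -3.0046e-6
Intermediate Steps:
1/(561223 - 1072*834) = 1/(561223 - 894048) = 1/(-332825) = -1/332825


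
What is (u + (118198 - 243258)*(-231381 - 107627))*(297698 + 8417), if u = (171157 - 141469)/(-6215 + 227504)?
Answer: 957307703773083771640/73763 ≈ 1.2978e+16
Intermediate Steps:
u = 9896/73763 (u = 29688/221289 = 29688*(1/221289) = 9896/73763 ≈ 0.13416)
(u + (118198 - 243258)*(-231381 - 107627))*(297698 + 8417) = (9896/73763 + (118198 - 243258)*(-231381 - 107627))*(297698 + 8417) = (9896/73763 - 125060*(-339008))*306115 = (9896/73763 + 42396340480)*306115 = (3127281262836136/73763)*306115 = 957307703773083771640/73763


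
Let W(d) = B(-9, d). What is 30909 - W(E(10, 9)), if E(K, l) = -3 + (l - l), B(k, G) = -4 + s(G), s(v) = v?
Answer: 30916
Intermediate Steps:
B(k, G) = -4 + G
E(K, l) = -3 (E(K, l) = -3 + 0 = -3)
W(d) = -4 + d
30909 - W(E(10, 9)) = 30909 - (-4 - 3) = 30909 - 1*(-7) = 30909 + 7 = 30916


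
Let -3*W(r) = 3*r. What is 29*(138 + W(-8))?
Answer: 4234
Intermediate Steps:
W(r) = -r
29*(138 + W(-8)) = 29*(138 - 1*(-8)) = 29*(138 + 8) = 29*146 = 4234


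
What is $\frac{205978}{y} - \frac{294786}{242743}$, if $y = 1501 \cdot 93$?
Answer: $\frac{8849655556}{33885223599} \approx 0.26117$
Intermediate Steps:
$y = 139593$
$\frac{205978}{y} - \frac{294786}{242743} = \frac{205978}{139593} - \frac{294786}{242743} = \frac{8849655556}{33885223599}$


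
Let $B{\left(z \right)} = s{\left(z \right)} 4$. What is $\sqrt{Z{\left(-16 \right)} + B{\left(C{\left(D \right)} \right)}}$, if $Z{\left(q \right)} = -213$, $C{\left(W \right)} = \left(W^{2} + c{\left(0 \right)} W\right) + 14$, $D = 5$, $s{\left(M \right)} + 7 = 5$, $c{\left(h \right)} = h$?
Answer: $i \sqrt{221} \approx 14.866 i$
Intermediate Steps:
$s{\left(M \right)} = -2$ ($s{\left(M \right)} = -7 + 5 = -2$)
$C{\left(W \right)} = 14 + W^{2}$ ($C{\left(W \right)} = \left(W^{2} + 0 W\right) + 14 = \left(W^{2} + 0\right) + 14 = W^{2} + 14 = 14 + W^{2}$)
$B{\left(z \right)} = -8$ ($B{\left(z \right)} = \left(-2\right) 4 = -8$)
$\sqrt{Z{\left(-16 \right)} + B{\left(C{\left(D \right)} \right)}} = \sqrt{-213 - 8} = \sqrt{-221} = i \sqrt{221}$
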